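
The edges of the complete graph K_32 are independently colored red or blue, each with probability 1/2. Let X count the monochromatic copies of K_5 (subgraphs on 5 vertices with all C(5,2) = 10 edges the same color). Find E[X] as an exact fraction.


Let X = Σ_S X_S over the C(32, 5) = 201376 subsets S of size 5, where X_S = 1 if the K_5 on S is monochromatic.
For a fixed S, the K_5 on S has C(5, 2) = 10 edges. P[all 10 edges red] = (1/2)^10, and likewise for blue, so P[monochromatic] = 2·(1/2)^10 = 2^{1 − 10} = 1/512.
Summing: E[X] = C(32, 5) · 2^{1 − 10} = 201376 · 1/512 = 6293/16.
Numerically: E[X] ≈ 393.312.

E[X] = C(32,5)·2^(1−C(5,2)) = 6293/16 ≈ 393.312.


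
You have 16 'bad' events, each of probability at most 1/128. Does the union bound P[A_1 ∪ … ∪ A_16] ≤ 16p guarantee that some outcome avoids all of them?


Union bound: P[∪_{i=1}^{16} A_i] ≤ Σ_i P[A_i] ≤ 16·p = 16·(1/128) = 1/8.
Numerically: 1/8 ≈ 0.1250.
Is 1/8 < 1? YES.
Since P[∪ A_i] ≤ 1/8 < 1, the complement has P[∩ A_i^c] ≥ 1 − 1/8 = 7/8 > 0, so some outcome avoids every A_i.

16·p = 1/8 ≈ 0.1250; existence CERTIFIED by the union bound.


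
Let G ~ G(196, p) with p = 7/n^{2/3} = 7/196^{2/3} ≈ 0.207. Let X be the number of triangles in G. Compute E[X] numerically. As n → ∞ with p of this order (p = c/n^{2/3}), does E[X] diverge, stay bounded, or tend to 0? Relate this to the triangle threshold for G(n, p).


Number of potential triangles: C(196, 3) = 1235780.
Each occurs with probability p³ ≈ (0.207)³ ≈ 8.92857e-03.
By linearity: E[X] = C(196, 3)·p³ ≈ 1235780 · 8.92857e-03 ≈ 11033.750.
Since α = 2/3 < 1, p = c/n^{2/3} ≫ 1/n is above the triangle threshold p ~ 1/n. Asymptotically E[X] ~ (c³/6)·n^{3(1−α)} = (7³/6)·n^{1} → ∞; triangles are abundant w.h.p.

E[X] ≈ 11033.750; in regime p = Θ(1/n^{2/3}) E[X] diverges (above the triangle threshold p ~ 1/n).


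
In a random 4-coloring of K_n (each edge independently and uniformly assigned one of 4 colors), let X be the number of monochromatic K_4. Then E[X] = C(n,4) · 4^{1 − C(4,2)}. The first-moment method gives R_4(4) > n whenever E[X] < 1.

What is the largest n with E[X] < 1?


We need C(n, 4) · 4^{1 − 6} < 1, i.e. C(n, 4) < 4^{6 − 1} = 1024.
Check values of n near the boundary:
  n = 10: C(10, 4) = 210; 210 < 1024? YES
  n = 11: C(11, 4) = 330; 330 < 1024? YES
  n = 12: C(12, 4) = 495; 495 < 1024? YES
  n = 13: C(13, 4) = 715; 715 < 1024? YES
  n = 14: C(14, 4) = 1001; 1001 < 1024? YES
  n = 15: C(15, 4) = 1365; 1365 < 1024? NO
  n = 16: C(16, 4) = 1820; 1820 < 1024? NO
  n = 17: C(17, 4) = 2380; 2380 < 1024? NO
The largest n with C(n, 4) < 1024 is n = 14 (where E[X] = 1001/1024 ≈ 0.97754). Hence R_4(4) > 14, i.e. R_4(4) ≥ 15.

Largest n = 14; hence R_4(4) > 14.


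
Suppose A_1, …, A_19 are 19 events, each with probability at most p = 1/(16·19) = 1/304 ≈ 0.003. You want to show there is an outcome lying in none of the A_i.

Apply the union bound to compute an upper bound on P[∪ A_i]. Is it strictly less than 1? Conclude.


Union bound: P[∪_{i=1}^{19} A_i] ≤ Σ_i P[A_i] ≤ 19·p = 19·(1/304) = 1/16.
Numerically: 1/16 ≈ 0.062.
Is 1/16 < 1? YES.
Since P[∪ A_i] ≤ 1/16 < 1, the complement has P[∩ A_i^c] ≥ 1 − 1/16 = 15/16 > 0, so some outcome avoids every A_i.

19·p = 1/16 ≈ 0.062; existence CERTIFIED by the union bound.


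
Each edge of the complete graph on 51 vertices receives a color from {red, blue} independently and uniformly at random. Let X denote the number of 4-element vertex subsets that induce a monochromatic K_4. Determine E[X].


Let X = Σ_S X_S over the C(51, 4) = 249900 subsets S of size 4, where X_S = 1 if the K_4 on S is monochromatic.
For a fixed S, the K_4 on S has C(4, 2) = 6 edges. P[all 6 edges red] = (1/2)^6, and likewise for blue, so P[monochromatic] = 2·(1/2)^6 = 2^{1 − 6} = 1/32.
By linearity of expectation: E[X] = C(51, 4) · 2^{1 − 6} = 249900 · 1/32 = 62475/8.
Numerically: E[X] ≈ 7809.375.

E[X] = C(51,4)·2^(1−C(4,2)) = 62475/8 ≈ 7809.375.


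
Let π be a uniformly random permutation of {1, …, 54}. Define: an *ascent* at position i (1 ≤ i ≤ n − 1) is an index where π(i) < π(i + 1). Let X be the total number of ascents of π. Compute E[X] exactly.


Write X = Σ X_I over i = 1, …, 53, with X_I the indicator of one ascent.
There are 53 indicators.
For each fixed i, the pair (π(i), π(i+1)) is a uniformly random ordered pair of distinct values from {1, …, 54}; by symmetry P[π(i) < π(i+1)] = 1/2.
By linearity: E[X] = 53 · (1/2) = (54 − 1) · (1/2) = 53/2 ≈ 26.500000.

E[X] = 53/2 = 26.500000.


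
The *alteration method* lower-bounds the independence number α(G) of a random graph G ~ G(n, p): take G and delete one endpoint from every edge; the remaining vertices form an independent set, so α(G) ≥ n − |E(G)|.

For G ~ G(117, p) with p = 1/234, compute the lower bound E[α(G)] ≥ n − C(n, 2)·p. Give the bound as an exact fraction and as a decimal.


E[|E(G)|] = C(117, 2)·p = 6786 · (1/234) = 29.
E[α(G)] ≥ n − E[|E(G)|] = 117 − 29 = 88.
Numerically: ≈ 88.00000.
(This is only a lower bound; the true E[α(G)] may be larger.)

E[α(G)] ≥ 88 ≈ 88.00000.


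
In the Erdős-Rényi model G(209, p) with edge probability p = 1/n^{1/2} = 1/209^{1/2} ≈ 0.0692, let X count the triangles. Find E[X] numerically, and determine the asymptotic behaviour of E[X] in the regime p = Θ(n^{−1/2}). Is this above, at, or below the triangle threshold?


Number of potential triangles: C(209, 3) = 1499784.
Each occurs with probability p³ ≈ (0.0692)³ ≈ 3.30964e-04.
By linearity: E[X] = C(209, 3)·p³ ≈ 1499784 · 3.30964e-04 ≈ 496.374.
Since α = 1/2 < 1, p = c/n^{1/2} ≫ 1/n is above the triangle threshold p ~ 1/n. Asymptotically E[X] ~ (c³/6)·n^{3(1−α)} = (1³/6)·n^{1.5} → ∞; triangles are abundant w.h.p.

E[X] ≈ 496.374; in regime p = Θ(1/n^{1/2}) E[X] diverges (above the triangle threshold p ~ 1/n).


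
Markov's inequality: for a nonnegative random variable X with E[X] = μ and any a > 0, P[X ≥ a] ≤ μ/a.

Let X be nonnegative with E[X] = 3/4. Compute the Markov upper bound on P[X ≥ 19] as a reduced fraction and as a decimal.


μ = E[X] = 3/4, a = 19.
Markov: P[X ≥ 19] ≤ μ/a = (3/4)/19 = 3/76.
Numerically: ≈ 0.039474.
(Since a = 19 > μ = 0.750000, the bound 3/76 is < 1 and informative.)

P[X ≥ 19] ≤ 3/76 ≈ 0.039474.


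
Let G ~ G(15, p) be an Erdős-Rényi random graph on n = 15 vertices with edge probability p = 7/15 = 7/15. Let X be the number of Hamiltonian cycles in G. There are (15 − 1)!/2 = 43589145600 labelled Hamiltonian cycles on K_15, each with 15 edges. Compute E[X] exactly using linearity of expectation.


K_15 has (15 − 1)!/2 = 43589145600 labelled Hamiltonian cycles.
For each such Hamiltonian cycle H, let X_H = 1 if all 15 edges of H are present in G. Then P[X_H = 1] = p^{15} = (7/15)^{15} = 4747561509943/437893890380859375.
By linearity of expectation: E[X] = Σ_H E[X_H] = 43589145600 · p^{15} = 43589145600 · 4747561509943/437893890380859375 = 34064551424174695424/72081298828125.
Numerically: E[X] ≈ 4.7259e+05.

E[X] = 43589145600 · (7/15)^{15} = 34064551424174695424/72081298828125 ≈ 4.7259e+05.


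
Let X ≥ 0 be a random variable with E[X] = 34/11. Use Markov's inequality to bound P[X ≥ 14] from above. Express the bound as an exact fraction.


μ = E[X] = 34/11, a = 14.
Markov: P[X ≥ 14] ≤ μ/a = (34/11)/14 = 17/77.
Numerically: ≈ 0.221.
(Since a = 14 > μ = 3.091, the bound 17/77 is < 1 and informative.)

P[X ≥ 14] ≤ 17/77 ≈ 0.221.


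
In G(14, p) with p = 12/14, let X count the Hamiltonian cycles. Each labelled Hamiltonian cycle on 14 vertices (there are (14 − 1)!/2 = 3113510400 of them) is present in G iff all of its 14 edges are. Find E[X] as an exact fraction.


K_14 has (14 − 1)!/2 = 3113510400 labelled Hamiltonian cycles.
For each such Hamiltonian cycle H, let X_H = 1 if all 14 edges of H are present in G. Then P[X_H = 1] = p^{14} = (6/7)^{14} = 78364164096/678223072849.
By linearity of expectation: E[X] = Σ_H E[X_H] = 3113510400 · p^{14} = 3113510400 · 78364164096/678223072849 = 34855377128600371200/96889010407.
Numerically: E[X] ≈ 3.59745e+08.

E[X] = 3113510400 · (6/7)^{14} = 34855377128600371200/96889010407 ≈ 3.59745e+08.


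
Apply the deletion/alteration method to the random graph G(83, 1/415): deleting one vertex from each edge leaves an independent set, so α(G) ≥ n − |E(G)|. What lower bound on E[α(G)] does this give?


E[|E(G)|] = C(83, 2)·p = 3403 · (1/415) = 41/5.
E[α(G)] ≥ n − E[|E(G)|] = 83 − 41/5 = 374/5.
Numerically: ≈ 74.8000.
(This is only a lower bound; the true E[α(G)] may be larger.)

E[α(G)] ≥ 374/5 ≈ 74.8000.


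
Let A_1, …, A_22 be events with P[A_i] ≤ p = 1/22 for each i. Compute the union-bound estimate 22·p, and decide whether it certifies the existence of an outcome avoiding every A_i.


Union bound: P[∪_{i=1}^{22} A_i] ≤ Σ_i P[A_i] ≤ 22·p = 22·(1/22) = 1.
Numerically: 1 ≈ 1.00000.
Is 1 < 1? NO.
Since the bound 1 is ≥ 1, the union bound is uninformative here; it does NOT by itself certify existence.

22·p = 1 ≈ 1.00000; existence NOT certified by the union bound.


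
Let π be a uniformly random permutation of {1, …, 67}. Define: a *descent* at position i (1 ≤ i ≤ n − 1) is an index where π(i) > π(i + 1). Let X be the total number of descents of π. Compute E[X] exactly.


Write X = Σ X_I over i = 1, …, 66, with X_I the indicator of one descent.
There are 66 indicators.
For each fixed i, the pair (π(i), π(i+1)) is a uniformly random ordered pair of distinct values from {1, …, 67}; by symmetry P[π(i) > π(i+1)] = 1/2.
By linearity: E[X] = 66 · (1/2) = (67 − 1) · (1/2) = 33 ≈ 33.0000.

E[X] = 33 = 33.0000.


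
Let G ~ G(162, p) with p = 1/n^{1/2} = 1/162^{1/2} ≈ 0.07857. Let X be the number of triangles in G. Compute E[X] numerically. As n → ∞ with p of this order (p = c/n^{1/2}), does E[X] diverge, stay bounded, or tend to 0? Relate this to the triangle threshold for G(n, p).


Number of potential triangles: C(162, 3) = 695520.
Each occurs with probability p³ ≈ (0.07857)³ ≈ 4.849841e-04.
By linearity: E[X] = C(162, 3)·p³ ≈ 695520 · 4.849841e-04 ≈ 337.3161.
Since α = 1/2 < 1, p = c/n^{1/2} ≫ 1/n is above the triangle threshold p ~ 1/n. Asymptotically E[X] ~ (c³/6)·n^{3(1−α)} = (1³/6)·n^{1.5} → ∞; triangles are abundant w.h.p.

E[X] ≈ 337.3161; in regime p = Θ(1/n^{1/2}) E[X] diverges (above the triangle threshold p ~ 1/n).


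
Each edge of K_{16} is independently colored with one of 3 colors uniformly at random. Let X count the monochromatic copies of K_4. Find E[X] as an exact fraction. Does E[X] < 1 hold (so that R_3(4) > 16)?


E[X] = C(16, 4) · 3^{1 − 6} = 1820 · 3^{−5} = 1820/243.
As a reduced fraction: E[X] = 1820/243 ≈ 7.48971.
Is E[X] < 1? NO.
Since E[X] ≥ 1, the first-moment bound is inconclusive at n = 16; it does NOT by itself certify R_3(4) > 16.

E[X] = 1820/243 ≈ 7.48971; E[X] ≥ 1; first-moment method inconclusive here.


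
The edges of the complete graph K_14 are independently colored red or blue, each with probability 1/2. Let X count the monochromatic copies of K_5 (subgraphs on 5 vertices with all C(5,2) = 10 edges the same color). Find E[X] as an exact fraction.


Let X = Σ_S X_S over the C(14, 5) = 2002 subsets S of size 5, where X_S = 1 if the K_5 on S is monochromatic.
For a fixed S, the K_5 on S has C(5, 2) = 10 edges. P[all 10 edges red] = (1/2)^10, and likewise for blue, so P[monochromatic] = 2·(1/2)^10 = 2^{1 − 10} = 1/512.
By linearity: E[X] = C(14, 5) · 2^{1 − 10} = 2002 · 1/512 = 1001/256.
Numerically: E[X] ≈ 3.91016.

E[X] = C(14,5)·2^(1−C(5,2)) = 1001/256 ≈ 3.91016.


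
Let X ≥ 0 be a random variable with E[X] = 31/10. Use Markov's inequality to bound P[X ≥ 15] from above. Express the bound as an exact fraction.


μ = E[X] = 31/10, a = 15.
Markov: P[X ≥ 15] ≤ μ/a = (31/10)/15 = 31/150.
Numerically: ≈ 0.206667.
(Since a = 15 > μ = 3.100000, the bound 31/150 is < 1 and informative.)

P[X ≥ 15] ≤ 31/150 ≈ 0.206667.


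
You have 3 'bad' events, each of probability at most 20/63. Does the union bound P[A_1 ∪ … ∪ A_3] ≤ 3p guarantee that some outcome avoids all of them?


Union bound: P[∪_{i=1}^{3} A_i] ≤ Σ_i P[A_i] ≤ 3·p = 3·(20/63) = 20/21.
Numerically: 20/21 ≈ 0.9523810.
Is 20/21 < 1? YES.
Since P[∪ A_i] ≤ 20/21 < 1, the complement has P[∩ A_i^c] ≥ 1 − 20/21 = 1/21 > 0, so some outcome avoids every A_i.

3·p = 20/21 ≈ 0.9523810; existence CERTIFIED by the union bound.


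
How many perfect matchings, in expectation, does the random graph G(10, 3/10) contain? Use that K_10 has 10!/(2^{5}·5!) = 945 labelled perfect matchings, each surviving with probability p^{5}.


K_10 has 10!/(2^{5}·5!) = 945 labelled perfect matchings.
For each such perfect matching H, let X_H = 1 if all 5 edges of H are present in G. Then P[X_H = 1] = p^{5} = (3/10)^{5} = 243/100000.
By linearity of expectation: E[X] = Σ_H E[X_H] = 945 · p^{5} = 945 · 243/100000 = 45927/20000.
Numerically: E[X] ≈ 2.29635.

E[X] = 945 · (3/10)^{5} = 45927/20000 ≈ 2.29635.


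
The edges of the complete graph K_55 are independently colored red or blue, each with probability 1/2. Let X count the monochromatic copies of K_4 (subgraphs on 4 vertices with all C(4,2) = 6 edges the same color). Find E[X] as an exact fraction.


Let X = Σ_S X_S over the C(55, 4) = 341055 subsets S of size 4, where X_S = 1 if the K_4 on S is monochromatic.
For a fixed S, the K_4 on S has C(4, 2) = 6 edges. P[all 6 edges red] = (1/2)^6, and likewise for blue, so P[monochromatic] = 2·(1/2)^6 = 2^{1 − 6} = 1/32.
By linearity of expectation: E[X] = C(55, 4) · 2^{1 − 6} = 341055 · 1/32 = 341055/32.
Numerically: E[X] ≈ 10657.969.

E[X] = C(55,4)·2^(1−C(4,2)) = 341055/32 ≈ 10657.969.


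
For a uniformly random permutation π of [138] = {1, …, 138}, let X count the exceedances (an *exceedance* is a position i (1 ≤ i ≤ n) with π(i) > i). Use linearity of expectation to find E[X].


Write X = Σ_{i=1}^{138} X_i, where X_i = 1_{π(i) > i}.
For each fixed i, π(i) is uniform over {1, …, 138} (marginal of a uniform permutation), so P[π(i) > i] = (n − i)/n. Summing: Σ_{i=1}^{138} (n − i)/n = (0 + 1 + … + 137)/138 = 138(138 − 1)/(2·138) = (138 − 1)/2.
Hence E[X] = Σ_{i=1}^{138} (138 − i)/138 = 137/2 ≈ 68.500000.

E[X] = 137/2 = 68.500000.


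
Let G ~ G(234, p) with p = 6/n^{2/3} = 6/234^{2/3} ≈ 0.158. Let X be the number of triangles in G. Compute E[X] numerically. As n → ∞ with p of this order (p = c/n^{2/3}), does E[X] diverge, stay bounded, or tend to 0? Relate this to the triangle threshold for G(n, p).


Number of potential triangles: C(234, 3) = 2108184.
Each occurs with probability p³ ≈ (0.158)³ ≈ 3.944773e-03.
By linearity: E[X] = C(234, 3)·p³ ≈ 2108184 · 3.944773e-03 ≈ 8316.3077.
Since α = 2/3 < 1, p = c/n^{2/3} ≫ 1/n is above the triangle threshold p ~ 1/n. Asymptotically E[X] ~ (c³/6)·n^{3(1−α)} = (6³/6)·n^{1} → ∞; triangles are abundant w.h.p.

E[X] ≈ 8316.3077; in regime p = Θ(1/n^{2/3}) E[X] diverges (above the triangle threshold p ~ 1/n).


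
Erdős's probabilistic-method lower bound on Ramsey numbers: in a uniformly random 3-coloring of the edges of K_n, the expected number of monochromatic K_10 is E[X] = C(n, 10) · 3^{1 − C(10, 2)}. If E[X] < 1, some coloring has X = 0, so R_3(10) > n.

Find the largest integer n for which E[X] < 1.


We need C(n, 10) · 3^{1 − 45} < 1, i.e. C(n, 10) < 3^{45 − 1} = 984770902183611232881.
Check values of n near the boundary:
  n = 570: C(570, 10) = 921524823451961408691; 921524823451961408691 < 984770902183611232881? YES
  n = 571: C(571, 10) = 937951290893172842001; 937951290893172842001 < 984770902183611232881? YES
  n = 572: C(572, 10) = 954640815642161682606; 954640815642161682606 < 984770902183611232881? YES
  n = 573: C(573, 10) = 971597135635805762226; 971597135635805762226 < 984770902183611232881? YES
  n = 574: C(574, 10) = 988824035203816502691; 988824035203816502691 < 984770902183611232881? NO
The largest n with C(n, 10) < 984770902183611232881 is n = 573 (where E[X] = 35985079097622435638/36472996377170786403 ≈ 0.986623). Hence R_3(10) > 573, i.e. R_3(10) ≥ 574.

Largest n = 573; hence R_3(10) > 573.


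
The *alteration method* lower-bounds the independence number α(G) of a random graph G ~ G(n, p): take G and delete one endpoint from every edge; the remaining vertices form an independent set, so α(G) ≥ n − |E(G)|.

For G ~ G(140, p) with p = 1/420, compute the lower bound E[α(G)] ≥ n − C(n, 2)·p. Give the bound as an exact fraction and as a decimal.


E[|E(G)|] = C(140, 2)·p = 9730 · (1/420) = 139/6.
E[α(G)] ≥ n − E[|E(G)|] = 140 − 139/6 = 701/6.
Numerically: ≈ 116.83333.
(This is only a lower bound; the true E[α(G)] may be larger.)

E[α(G)] ≥ 701/6 ≈ 116.83333.


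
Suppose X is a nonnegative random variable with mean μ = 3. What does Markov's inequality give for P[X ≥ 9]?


μ = E[X] = 3, a = 9.
Markov: P[X ≥ 9] ≤ μ/a = (3)/9 = 1/3.
Numerically: ≈ 0.3333.
(Since a = 9 > μ = 3.0000, the bound 1/3 is < 1 and informative.)

P[X ≥ 9] ≤ 1/3 ≈ 0.3333.


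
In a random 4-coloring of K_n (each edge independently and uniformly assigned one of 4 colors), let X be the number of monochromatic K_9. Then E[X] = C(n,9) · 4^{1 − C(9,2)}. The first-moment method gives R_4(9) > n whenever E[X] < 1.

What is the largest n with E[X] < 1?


We need C(n, 9) · 4^{1 − 36} < 1, i.e. C(n, 9) < 4^{36 − 1} = 1180591620717411303424.
Check values of n near the boundary:
  n = 910: C(910, 9) = 1133378248346922788210; 1133378248346922788210 < 1180591620717411303424? YES
  n = 911: C(911, 9) = 1144686900492291197405; 1144686900492291197405 < 1180591620717411303424? YES
  n = 912: C(912, 9) = 1156095740032081475120; 1156095740032081475120 < 1180591620717411303424? YES
  n = 913: C(913, 9) = 1167605542753639808390; 1167605542753639808390 < 1180591620717411303424? YES
  n = 914: C(914, 9) = 1179217089587653905932; 1179217089587653905932 < 1180591620717411303424? YES
  n = 915: C(915, 9) = 1190931166636537885130; 1190931166636537885130 < 1180591620717411303424? NO
The largest n with C(n, 9) < 1180591620717411303424 is n = 914 (where E[X] = 294804272396913476483/295147905179352825856 ≈ 0.999). Hence R_4(9) > 914, i.e. R_4(9) ≥ 915.

Largest n = 914; hence R_4(9) > 914.


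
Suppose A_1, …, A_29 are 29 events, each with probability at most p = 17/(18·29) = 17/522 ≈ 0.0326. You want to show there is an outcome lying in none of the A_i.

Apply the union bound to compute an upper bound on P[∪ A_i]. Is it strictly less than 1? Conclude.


Union bound: P[∪_{i=1}^{29} A_i] ≤ Σ_i P[A_i] ≤ 29·p = 29·(17/522) = 17/18.
Numerically: 17/18 ≈ 0.9444.
Is 17/18 < 1? YES.
Since P[∪ A_i] ≤ 17/18 < 1, the complement has P[∩ A_i^c] ≥ 1 − 17/18 = 1/18 > 0, so some outcome avoids every A_i.

29·p = 17/18 ≈ 0.9444; existence CERTIFIED by the union bound.


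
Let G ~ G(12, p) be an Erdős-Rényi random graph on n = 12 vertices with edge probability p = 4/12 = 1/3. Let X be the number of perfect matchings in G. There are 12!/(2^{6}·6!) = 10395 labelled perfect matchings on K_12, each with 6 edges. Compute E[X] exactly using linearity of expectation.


K_12 has 12!/(2^{6}·6!) = 10395 labelled perfect matchings.
For each such perfect matching H, let X_H = 1 if all 6 edges of H are present in G. Then P[X_H = 1] = p^{6} = (1/3)^{6} = 1/729.
Summing the indicators: E[X] = Σ_H E[X_H] = 10395 · p^{6} = 10395 · 1/729 = 385/27.
Numerically: E[X] ≈ 14.26.

E[X] = 10395 · (1/3)^{6} = 385/27 ≈ 14.26.


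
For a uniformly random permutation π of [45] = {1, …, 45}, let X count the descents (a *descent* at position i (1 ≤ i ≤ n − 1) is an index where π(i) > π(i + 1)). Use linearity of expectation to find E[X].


Write X = Σ X_I over i = 1, …, 44, with X_I the indicator of one descent.
There are 44 indicators.
For each fixed i, the pair (π(i), π(i+1)) is a uniformly random ordered pair of distinct values from {1, …, 45}; by symmetry P[π(i) > π(i+1)] = 1/2.
By linearity: E[X] = 44 · (1/2) = (45 − 1) · (1/2) = 22 ≈ 22.00000.

E[X] = 22 = 22.00000.


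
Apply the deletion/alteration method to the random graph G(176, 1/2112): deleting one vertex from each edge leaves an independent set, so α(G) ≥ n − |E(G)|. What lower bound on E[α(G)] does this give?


E[|E(G)|] = C(176, 2)·p = 15400 · (1/2112) = 175/24.
E[α(G)] ≥ n − E[|E(G)|] = 176 − 175/24 = 4049/24.
Numerically: ≈ 168.7083.
(This is only a lower bound; the true E[α(G)] may be larger.)

E[α(G)] ≥ 4049/24 ≈ 168.7083.


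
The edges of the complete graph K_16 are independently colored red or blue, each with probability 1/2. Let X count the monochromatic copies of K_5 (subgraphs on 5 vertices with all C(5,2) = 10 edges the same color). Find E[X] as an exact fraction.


Let X = Σ_S X_S over the C(16, 5) = 4368 subsets S of size 5, where X_S = 1 if the K_5 on S is monochromatic.
For a fixed S, the K_5 on S has C(5, 2) = 10 edges. P[all 10 edges red] = (1/2)^10, and likewise for blue, so P[monochromatic] = 2·(1/2)^10 = 2^{1 − 10} = 1/512.
By linearity of expectation: E[X] = C(16, 5) · 2^{1 − 10} = 4368 · 1/512 = 273/32.
Numerically: E[X] ≈ 8.531250.

E[X] = C(16,5)·2^(1−C(5,2)) = 273/32 ≈ 8.531250.


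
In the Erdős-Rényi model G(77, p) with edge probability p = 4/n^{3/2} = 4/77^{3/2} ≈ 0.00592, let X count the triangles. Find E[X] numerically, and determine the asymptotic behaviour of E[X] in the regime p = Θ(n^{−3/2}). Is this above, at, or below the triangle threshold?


Number of potential triangles: C(77, 3) = 73150.
Each occurs with probability p³ ≈ (0.00592)³ ≈ 2.0747784e-07.
By linearity: E[X] = C(77, 3)·p³ ≈ 73150 · 2.0747784e-07 ≈ 0.01518.
Since α = 3/2 > 1, p = c/n^{3/2} = o(1/n) is below the triangle threshold p ~ 1/n. Asymptotically E[X] ~ (c³/6)·n^{3(1−α)} = (4³/6)·n^{-1.5} → 0, so by Markov's inequality G has no triangles w.h.p.

E[X] ≈ 0.01518; in regime p = Θ(1/n^{3/2}) E[X] tends to 0 (below the triangle threshold p ~ 1/n).


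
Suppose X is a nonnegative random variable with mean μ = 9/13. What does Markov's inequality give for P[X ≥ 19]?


μ = E[X] = 9/13, a = 19.
Markov: P[X ≥ 19] ≤ μ/a = (9/13)/19 = 9/247.
Numerically: ≈ 0.03644.
(Since a = 19 > μ = 0.69231, the bound 9/247 is < 1 and informative.)

P[X ≥ 19] ≤ 9/247 ≈ 0.03644.


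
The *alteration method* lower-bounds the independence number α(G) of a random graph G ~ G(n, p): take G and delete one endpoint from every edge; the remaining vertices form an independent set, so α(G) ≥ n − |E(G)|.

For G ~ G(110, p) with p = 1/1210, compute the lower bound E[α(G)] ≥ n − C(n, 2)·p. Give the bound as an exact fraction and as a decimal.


E[|E(G)|] = C(110, 2)·p = 5995 · (1/1210) = 109/22.
E[α(G)] ≥ n − E[|E(G)|] = 110 − 109/22 = 2311/22.
Numerically: ≈ 105.045.
(This is only a lower bound; the true E[α(G)] may be larger.)

E[α(G)] ≥ 2311/22 ≈ 105.045.


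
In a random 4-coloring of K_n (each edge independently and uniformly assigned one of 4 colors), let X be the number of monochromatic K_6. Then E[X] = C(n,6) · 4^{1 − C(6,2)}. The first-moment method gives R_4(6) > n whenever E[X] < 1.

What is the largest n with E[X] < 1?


We need C(n, 6) · 4^{1 − 15} < 1, i.e. C(n, 6) < 4^{15 − 1} = 268435456.
Check values of n near the boundary:
  n = 76: C(76, 6) = 218618940; 218618940 < 268435456? YES
  n = 77: C(77, 6) = 237093780; 237093780 < 268435456? YES
  n = 78: C(78, 6) = 256851595; 256851595 < 268435456? YES
  n = 79: C(79, 6) = 277962685; 277962685 < 268435456? NO
  n = 80: C(80, 6) = 300500200; 300500200 < 268435456? NO
The largest n with C(n, 6) < 268435456 is n = 78 (where E[X] = 256851595/268435456 ≈ 0.95685). Hence R_4(6) > 78, i.e. R_4(6) ≥ 79.

Largest n = 78; hence R_4(6) > 78.


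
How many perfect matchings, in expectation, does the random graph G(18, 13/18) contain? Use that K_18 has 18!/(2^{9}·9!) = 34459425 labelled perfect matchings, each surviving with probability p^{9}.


K_18 has 18!/(2^{9}·9!) = 34459425 labelled perfect matchings.
For each such perfect matching H, let X_H = 1 if all 9 edges of H are present in G. Then P[X_H = 1] = p^{9} = (13/18)^{9} = 10604499373/198359290368.
Summing the indicators: E[X] = Σ_H E[X_H] = 34459425 · p^{9} = 34459425 · 10604499373/198359290368 = 4511419145758525/2448880128.
Numerically: E[X] ≈ 1.84e+06.

E[X] = 34459425 · (13/18)^{9} = 4511419145758525/2448880128 ≈ 1.84e+06.


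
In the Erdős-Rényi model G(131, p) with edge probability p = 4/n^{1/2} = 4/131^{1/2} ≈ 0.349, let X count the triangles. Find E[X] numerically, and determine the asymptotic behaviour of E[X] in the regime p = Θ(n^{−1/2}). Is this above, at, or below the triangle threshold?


Number of potential triangles: C(131, 3) = 366145.
Each occurs with probability p³ ≈ (0.349)³ ≈ 4.26848e-02.
By linearity: E[X] = C(131, 3)·p³ ≈ 366145 · 4.26848e-02 ≈ 15628.818.
Since α = 1/2 < 1, p = c/n^{1/2} ≫ 1/n is above the triangle threshold p ~ 1/n. Asymptotically E[X] ~ (c³/6)·n^{3(1−α)} = (4³/6)·n^{1.5} → ∞; triangles are abundant w.h.p.

E[X] ≈ 15628.818; in regime p = Θ(1/n^{1/2}) E[X] diverges (above the triangle threshold p ~ 1/n).


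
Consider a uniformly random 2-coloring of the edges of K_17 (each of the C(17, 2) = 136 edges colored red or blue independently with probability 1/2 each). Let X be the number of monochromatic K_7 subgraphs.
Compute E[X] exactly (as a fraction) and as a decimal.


Let X = Σ_S X_S over the C(17, 7) = 19448 subsets S of size 7, where X_S = 1 if the K_7 on S is monochromatic.
For a fixed S, the K_7 on S has C(7, 2) = 21 edges. P[all 21 edges red] = (1/2)^21, and likewise for blue, so P[monochromatic] = 2·(1/2)^21 = 2^{1 − 21} = 1/1048576.
By linearity of expectation: E[X] = C(17, 7) · 2^{1 − 21} = 19448 · 1/1048576 = 2431/131072.
Numerically: E[X] ≈ 0.019.

E[X] = C(17,7)·2^(1−C(7,2)) = 2431/131072 ≈ 0.019.


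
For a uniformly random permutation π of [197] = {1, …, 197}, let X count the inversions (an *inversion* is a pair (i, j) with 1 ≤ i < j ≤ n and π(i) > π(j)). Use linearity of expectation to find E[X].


Write X = Σ X_I over the C(197, 2) = 19306 pairs i < j, with X_I the indicator of one inversion.
There are 19306 indicators.
For each fixed pair i < j, the values π(i) and π(j) are two distinct elements of {1, …, 197} in uniformly random order; by symmetry P[π(i) > π(j)] = 1/2.
By linearity: E[X] = 19306 · (1/2) = C(197, 2) · (1/2) = 19306/2 = 9653 ≈ 9653.0000.

E[X] = 9653 = 9653.0000.


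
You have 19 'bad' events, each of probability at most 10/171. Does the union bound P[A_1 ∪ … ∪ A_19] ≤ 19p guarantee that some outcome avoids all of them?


Union bound: P[∪_{i=1}^{19} A_i] ≤ Σ_i P[A_i] ≤ 19·p = 19·(10/171) = 10/9.
Numerically: 10/9 ≈ 1.111111.
Is 10/9 < 1? NO.
Since the bound 10/9 is ≥ 1, the union bound is uninformative here; it does NOT by itself certify existence.

19·p = 10/9 ≈ 1.111111; existence NOT certified by the union bound.


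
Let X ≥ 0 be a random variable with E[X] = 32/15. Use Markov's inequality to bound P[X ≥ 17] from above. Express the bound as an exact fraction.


μ = E[X] = 32/15, a = 17.
Markov: P[X ≥ 17] ≤ μ/a = (32/15)/17 = 32/255.
Numerically: ≈ 0.125490.
(Since a = 17 > μ = 2.133333, the bound 32/255 is < 1 and informative.)

P[X ≥ 17] ≤ 32/255 ≈ 0.125490.


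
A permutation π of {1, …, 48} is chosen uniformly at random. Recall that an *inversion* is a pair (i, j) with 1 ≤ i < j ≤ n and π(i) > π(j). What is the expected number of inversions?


Write X = Σ X_I over the C(48, 2) = 1128 pairs i < j, with X_I the indicator of one inversion.
There are 1128 indicators.
For each fixed pair i < j, the values π(i) and π(j) are two distinct elements of {1, …, 48} in uniformly random order; by symmetry P[π(i) > π(j)] = 1/2.
By linearity: E[X] = 1128 · (1/2) = C(48, 2) · (1/2) = 1128/2 = 564 ≈ 564.000.

E[X] = 564 = 564.000.


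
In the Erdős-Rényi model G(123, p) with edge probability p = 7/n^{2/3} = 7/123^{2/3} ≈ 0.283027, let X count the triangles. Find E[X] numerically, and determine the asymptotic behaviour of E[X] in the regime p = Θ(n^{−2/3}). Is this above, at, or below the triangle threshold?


Number of potential triangles: C(123, 3) = 302621.
Each occurs with probability p³ ≈ (0.283027)³ ≈ 2.26716901e-02.
By linearity: E[X] = C(123, 3)·p³ ≈ 302621 · 2.26716901e-02 ≈ 6860.929539.
Since α = 2/3 < 1, p = c/n^{2/3} ≫ 1/n is above the triangle threshold p ~ 1/n. Asymptotically E[X] ~ (c³/6)·n^{3(1−α)} = (7³/6)·n^{1} → ∞; triangles are abundant w.h.p.

E[X] ≈ 6860.929539; in regime p = Θ(1/n^{2/3}) E[X] diverges (above the triangle threshold p ~ 1/n).


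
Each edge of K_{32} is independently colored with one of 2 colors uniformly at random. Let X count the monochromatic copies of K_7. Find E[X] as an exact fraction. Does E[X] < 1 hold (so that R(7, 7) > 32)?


E[X] = C(32, 7) · 2^{1 − 21} = 3365856 · 2^{−20} = 3365856/1048576.
As a reduced fraction: E[X] = 105183/32768 ≈ 3.2099304.
Is E[X] < 1? NO.
Since E[X] ≥ 1, the first-moment bound is inconclusive at n = 32; it does NOT by itself certify R(7, 7) > 32.

E[X] = 105183/32768 ≈ 3.2099304; E[X] ≥ 1; first-moment method inconclusive here.


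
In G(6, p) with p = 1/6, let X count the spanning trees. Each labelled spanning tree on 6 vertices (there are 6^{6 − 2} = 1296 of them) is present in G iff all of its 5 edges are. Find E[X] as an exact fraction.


K_6 has 6^{6 − 2} = 1296 labelled spanning trees.
For each such spanning tree H, let X_H = 1 if all 5 edges of H are present in G. Then P[X_H = 1] = p^{5} = (1/6)^{5} = 1/7776.
By linearity: E[X] = Σ_H E[X_H] = 1296 · p^{5} = 1296 · 1/7776 = 1/6.
Numerically: E[X] ≈ 0.166667.

E[X] = 1296 · (1/6)^{5} = 1/6 ≈ 0.166667.


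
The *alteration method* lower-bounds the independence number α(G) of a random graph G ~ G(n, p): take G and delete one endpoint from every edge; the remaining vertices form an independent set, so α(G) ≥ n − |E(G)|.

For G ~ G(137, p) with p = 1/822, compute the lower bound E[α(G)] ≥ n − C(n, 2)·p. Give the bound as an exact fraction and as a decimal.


E[|E(G)|] = C(137, 2)·p = 9316 · (1/822) = 34/3.
E[α(G)] ≥ n − E[|E(G)|] = 137 − 34/3 = 377/3.
Numerically: ≈ 125.66667.
(This is only a lower bound; the true E[α(G)] may be larger.)

E[α(G)] ≥ 377/3 ≈ 125.66667.


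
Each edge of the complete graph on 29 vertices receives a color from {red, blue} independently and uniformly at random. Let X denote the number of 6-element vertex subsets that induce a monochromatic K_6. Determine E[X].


Let X = Σ_S X_S over the C(29, 6) = 475020 subsets S of size 6, where X_S = 1 if the K_6 on S is monochromatic.
For a fixed S, the K_6 on S has C(6, 2) = 15 edges. P[all 15 edges red] = (1/2)^15, and likewise for blue, so P[monochromatic] = 2·(1/2)^15 = 2^{1 − 15} = 1/16384.
By linearity: E[X] = C(29, 6) · 2^{1 − 15} = 475020 · 1/16384 = 118755/4096.
Numerically: E[X] ≈ 28.993.

E[X] = C(29,6)·2^(1−C(6,2)) = 118755/4096 ≈ 28.993.


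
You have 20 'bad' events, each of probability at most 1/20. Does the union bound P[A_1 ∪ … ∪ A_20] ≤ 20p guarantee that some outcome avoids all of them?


Union bound: P[∪_{i=1}^{20} A_i] ≤ Σ_i P[A_i] ≤ 20·p = 20·(1/20) = 1.
Numerically: 1 ≈ 1.0000000.
Is 1 < 1? NO.
Since the bound 1 is ≥ 1, the union bound is uninformative here; it does NOT by itself certify existence.

20·p = 1 ≈ 1.0000000; existence NOT certified by the union bound.


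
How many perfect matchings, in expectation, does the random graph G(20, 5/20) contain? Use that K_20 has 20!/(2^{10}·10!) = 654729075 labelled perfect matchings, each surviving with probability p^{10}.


K_20 has 20!/(2^{10}·10!) = 654729075 labelled perfect matchings.
For each such perfect matching H, let X_H = 1 if all 10 edges of H are present in G. Then P[X_H = 1] = p^{10} = (1/4)^{10} = 1/1048576.
By linearity: E[X] = Σ_H E[X_H] = 654729075 · p^{10} = 654729075 · 1/1048576 = 654729075/1048576.
Numerically: E[X] ≈ 624.

E[X] = 654729075 · (1/4)^{10} = 654729075/1048576 ≈ 624.


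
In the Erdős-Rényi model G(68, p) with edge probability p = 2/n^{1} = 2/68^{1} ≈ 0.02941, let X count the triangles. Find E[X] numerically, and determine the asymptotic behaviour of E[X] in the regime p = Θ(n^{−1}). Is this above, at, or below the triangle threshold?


Number of potential triangles: C(68, 3) = 50116.
Each occurs with probability p³ ≈ (0.02941)³ ≈ 2.544270e-05.
By linearity: E[X] = C(68, 3)·p³ ≈ 50116 · 2.544270e-05 ≈ 1.2751.
Here α = 1, so p = 2/n is exactly at the triangle threshold p ~ 1/n. Asymptotically E[X] → c³/6 = 2³/6 = 4/3 ≈ 1.3333, a bounded constant. In this regime the triangle count is asymptotically Poisson(c³/6).

E[X] ≈ 1.2751; in regime p = Θ(1/n^{1}) E[X] stays bounded (at the triangle threshold p ~ 1/n).


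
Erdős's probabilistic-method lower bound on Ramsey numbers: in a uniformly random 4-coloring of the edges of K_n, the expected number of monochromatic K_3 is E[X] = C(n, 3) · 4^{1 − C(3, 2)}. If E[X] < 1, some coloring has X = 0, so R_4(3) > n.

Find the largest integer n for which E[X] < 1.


We need C(n, 3) · 4^{1 − 3} < 1, i.e. C(n, 3) < 4^{3 − 1} = 16.
Check values of n near the boundary:
  n = 3: C(3, 3) = 1; 1 < 16? YES
  n = 4: C(4, 3) = 4; 4 < 16? YES
  n = 5: C(5, 3) = 10; 10 < 16? YES
  n = 6: C(6, 3) = 20; 20 < 16? NO
  n = 7: C(7, 3) = 35; 35 < 16? NO
  n = 8: C(8, 3) = 56; 56 < 16? NO
The largest n with C(n, 3) < 16 is n = 5 (where E[X] = 5/8 ≈ 0.625). Hence R_4(3) > 5, i.e. R_4(3) ≥ 6.

Largest n = 5; hence R_4(3) > 5.


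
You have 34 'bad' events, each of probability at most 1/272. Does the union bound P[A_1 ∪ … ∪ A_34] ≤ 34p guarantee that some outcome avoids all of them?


Union bound: P[∪_{i=1}^{34} A_i] ≤ Σ_i P[A_i] ≤ 34·p = 34·(1/272) = 1/8.
Numerically: 1/8 ≈ 0.1250000.
Is 1/8 < 1? YES.
Since P[∪ A_i] ≤ 1/8 < 1, the complement has P[∩ A_i^c] ≥ 1 − 1/8 = 7/8 > 0, so some outcome avoids every A_i.

34·p = 1/8 ≈ 0.1250000; existence CERTIFIED by the union bound.


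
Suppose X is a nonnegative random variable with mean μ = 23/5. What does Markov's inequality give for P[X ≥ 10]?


μ = E[X] = 23/5, a = 10.
Markov: P[X ≥ 10] ≤ μ/a = (23/5)/10 = 23/50.
Numerically: ≈ 0.46000.
(Since a = 10 > μ = 4.60000, the bound 23/50 is < 1 and informative.)

P[X ≥ 10] ≤ 23/50 ≈ 0.46000.


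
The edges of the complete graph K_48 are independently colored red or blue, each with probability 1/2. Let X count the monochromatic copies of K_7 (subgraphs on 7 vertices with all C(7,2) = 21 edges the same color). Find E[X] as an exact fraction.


Let X = Σ_S X_S over the C(48, 7) = 73629072 subsets S of size 7, where X_S = 1 if the K_7 on S is monochromatic.
For a fixed S, the K_7 on S has C(7, 2) = 21 edges. P[all 21 edges red] = (1/2)^21, and likewise for blue, so P[monochromatic] = 2·(1/2)^21 = 2^{1 − 21} = 1/1048576.
By linearity: E[X] = C(48, 7) · 2^{1 − 21} = 73629072 · 1/1048576 = 4601817/65536.
Numerically: E[X] ≈ 70.21815.

E[X] = C(48,7)·2^(1−C(7,2)) = 4601817/65536 ≈ 70.21815.


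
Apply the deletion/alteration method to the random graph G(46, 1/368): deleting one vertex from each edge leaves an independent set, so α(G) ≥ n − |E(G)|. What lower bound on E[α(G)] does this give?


E[|E(G)|] = C(46, 2)·p = 1035 · (1/368) = 45/16.
E[α(G)] ≥ n − E[|E(G)|] = 46 − 45/16 = 691/16.
Numerically: ≈ 43.1875.
(This is only a lower bound; the true E[α(G)] may be larger.)

E[α(G)] ≥ 691/16 ≈ 43.1875.


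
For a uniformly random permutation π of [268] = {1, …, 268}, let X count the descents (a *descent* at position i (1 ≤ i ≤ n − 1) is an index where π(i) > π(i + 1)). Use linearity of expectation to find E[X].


Write X = Σ X_I over i = 1, …, 267, with X_I the indicator of one descent.
There are 267 indicators.
For each fixed i, the pair (π(i), π(i+1)) is a uniformly random ordered pair of distinct values from {1, …, 268}; by symmetry P[π(i) > π(i+1)] = 1/2.
By linearity: E[X] = 267 · (1/2) = (268 − 1) · (1/2) = 267/2 ≈ 133.50000.

E[X] = 267/2 = 133.50000.


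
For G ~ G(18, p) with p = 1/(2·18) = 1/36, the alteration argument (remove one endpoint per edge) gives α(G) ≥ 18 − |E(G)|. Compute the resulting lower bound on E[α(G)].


E[|E(G)|] = C(18, 2)·p = 153 · (1/36) = 17/4.
E[α(G)] ≥ n − E[|E(G)|] = 18 − 17/4 = 55/4.
Numerically: ≈ 13.75000.
(This is only a lower bound; the true E[α(G)] may be larger.)

E[α(G)] ≥ 55/4 ≈ 13.75000.


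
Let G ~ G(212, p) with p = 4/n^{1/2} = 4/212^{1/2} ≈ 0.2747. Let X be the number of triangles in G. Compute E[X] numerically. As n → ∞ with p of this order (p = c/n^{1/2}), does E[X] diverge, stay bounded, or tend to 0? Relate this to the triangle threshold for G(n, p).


Number of potential triangles: C(212, 3) = 1565620.
Each occurs with probability p³ ≈ (0.2747)³ ≈ 2.073367e-02.
By linearity: E[X] = C(212, 3)·p³ ≈ 1565620 · 2.073367e-02 ≈ 32461.0485.
Since α = 1/2 < 1, p = c/n^{1/2} ≫ 1/n is above the triangle threshold p ~ 1/n. Asymptotically E[X] ~ (c³/6)·n^{3(1−α)} = (4³/6)·n^{1.5} → ∞; triangles are abundant w.h.p.

E[X] ≈ 32461.0485; in regime p = Θ(1/n^{1/2}) E[X] diverges (above the triangle threshold p ~ 1/n).


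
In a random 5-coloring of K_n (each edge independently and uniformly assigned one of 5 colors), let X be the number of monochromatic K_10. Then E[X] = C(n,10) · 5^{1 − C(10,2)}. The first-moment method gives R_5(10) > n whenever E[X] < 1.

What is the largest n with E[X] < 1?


We need C(n, 10) · 5^{1 − 45} < 1, i.e. C(n, 10) < 5^{45 − 1} = 5684341886080801486968994140625.
Check values of n near the boundary:
  n = 5386: C(5386, 10) = 5613966214234562222231428510561; 5613966214234562222231428510561 < 5684341886080801486968994140625? YES
  n = 5387: C(5387, 10) = 5624406917627224603154306376491; 5624406917627224603154306376491 < 5684341886080801486968994140625? YES
  n = 5388: C(5388, 10) = 5634865093375880654852250419586; 5634865093375880654852250419586 < 5684341886080801486968994140625? YES
  n = 5389: C(5389, 10) = 5645340767466558997768874792926; 5645340767466558997768874792926 < 5684341886080801486968994140625? YES
  n = 5390: C(5390, 10) = 5655833965919099070255434039753; 5655833965919099070255434039753 < 5684341886080801486968994140625? YES
  n = 5391: C(5391, 10) = 5666344714787188828795213697883; 5666344714787188828795213697883 < 5684341886080801486968994140625? YES
  n = 5392: C(5392, 10) = 5676873040158402483252283957448; 5676873040158402483252283957448 < 5684341886080801486968994140625? YES
  n = 5393: C(5393, 10) = 5687418968154238267170642278008; 5687418968154238267170642278008 < 5684341886080801486968994140625? NO
The largest n with C(n, 10) < 5684341886080801486968994140625 is n = 5392 (where E[X] = 5676873040158402483252283957448/5684341886080801486968994140625 ≈ 0.9987). Hence R_5(10) > 5392, i.e. R_5(10) ≥ 5393.

Largest n = 5392; hence R_5(10) > 5392.


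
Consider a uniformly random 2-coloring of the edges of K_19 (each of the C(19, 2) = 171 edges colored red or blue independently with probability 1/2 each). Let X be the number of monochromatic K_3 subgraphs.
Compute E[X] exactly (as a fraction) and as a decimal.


Let X = Σ_S X_S over the C(19, 3) = 969 subsets S of size 3, where X_S = 1 if the K_3 on S is monochromatic.
For a fixed S, the K_3 on S has C(3, 2) = 3 edges. P[all 3 edges red] = (1/2)^3, and likewise for blue, so P[monochromatic] = 2·(1/2)^3 = 2^{1 − 3} = 1/4.
By linearity: E[X] = C(19, 3) · 2^{1 − 3} = 969 · 1/4 = 969/4.
Numerically: E[X] ≈ 242.250.

E[X] = C(19,3)·2^(1−C(3,2)) = 969/4 ≈ 242.250.
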